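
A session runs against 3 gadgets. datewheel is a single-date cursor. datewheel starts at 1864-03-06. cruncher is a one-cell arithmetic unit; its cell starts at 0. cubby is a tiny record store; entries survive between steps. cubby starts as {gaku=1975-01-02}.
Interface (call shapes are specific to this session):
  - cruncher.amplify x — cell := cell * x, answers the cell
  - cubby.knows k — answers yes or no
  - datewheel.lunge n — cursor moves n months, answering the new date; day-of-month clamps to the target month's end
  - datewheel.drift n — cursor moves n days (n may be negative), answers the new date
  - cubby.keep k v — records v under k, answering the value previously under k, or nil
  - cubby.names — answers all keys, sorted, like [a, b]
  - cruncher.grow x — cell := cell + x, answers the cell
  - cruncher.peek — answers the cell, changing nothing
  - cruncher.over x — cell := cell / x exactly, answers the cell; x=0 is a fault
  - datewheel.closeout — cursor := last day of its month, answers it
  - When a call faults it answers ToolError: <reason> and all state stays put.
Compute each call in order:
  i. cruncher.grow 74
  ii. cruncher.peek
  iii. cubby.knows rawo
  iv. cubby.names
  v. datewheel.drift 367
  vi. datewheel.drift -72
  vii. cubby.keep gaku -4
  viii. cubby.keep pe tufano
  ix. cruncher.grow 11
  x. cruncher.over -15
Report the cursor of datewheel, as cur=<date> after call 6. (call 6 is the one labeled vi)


Answer: cur=1864-12-26

Derivation:
// cruncher.grow(x='74') => 74
// cruncher.peek() => 74
// cubby.knows(k='rawo') => no
// cubby.names() => [gaku]
// datewheel.drift(n='367') => 1865-03-08
// datewheel.drift(n='-72') => 1864-12-26
// cubby.keep(k='gaku', v='-4') => 1975-01-02
// cubby.keep(k='pe', v='tufano') => nil
// cruncher.grow(x='11') => 85
// cruncher.over(x='-15') => -17/3


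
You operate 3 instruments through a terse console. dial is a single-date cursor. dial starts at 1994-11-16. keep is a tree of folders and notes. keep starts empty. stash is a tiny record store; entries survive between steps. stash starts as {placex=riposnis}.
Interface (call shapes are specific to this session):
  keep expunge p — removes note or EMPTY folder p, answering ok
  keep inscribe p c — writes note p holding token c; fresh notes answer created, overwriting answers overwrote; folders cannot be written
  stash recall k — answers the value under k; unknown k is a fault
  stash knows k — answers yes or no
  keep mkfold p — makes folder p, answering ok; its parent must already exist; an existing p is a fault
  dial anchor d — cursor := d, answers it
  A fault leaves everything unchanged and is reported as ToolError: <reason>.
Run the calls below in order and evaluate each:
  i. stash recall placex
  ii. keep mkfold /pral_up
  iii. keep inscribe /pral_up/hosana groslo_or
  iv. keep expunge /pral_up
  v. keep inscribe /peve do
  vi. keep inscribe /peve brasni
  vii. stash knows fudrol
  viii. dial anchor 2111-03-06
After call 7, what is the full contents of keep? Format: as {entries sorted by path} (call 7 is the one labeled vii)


Answer: {peve=brasni, pral_up/, pral_up/hosana=groslo_or}

Derivation:
>> stash recall(k='placex')
<< riposnis
>> keep mkfold(p='/pral_up')
<< ok
>> keep inscribe(p='/pral_up/hosana', c='groslo_or')
<< created
>> keep expunge(p='/pral_up')
<< ToolError: not empty
>> keep inscribe(p='/peve', c='do')
<< created
>> keep inscribe(p='/peve', c='brasni')
<< overwrote
>> stash knows(k='fudrol')
<< no
>> dial anchor(d='2111-03-06')
<< 2111-03-06


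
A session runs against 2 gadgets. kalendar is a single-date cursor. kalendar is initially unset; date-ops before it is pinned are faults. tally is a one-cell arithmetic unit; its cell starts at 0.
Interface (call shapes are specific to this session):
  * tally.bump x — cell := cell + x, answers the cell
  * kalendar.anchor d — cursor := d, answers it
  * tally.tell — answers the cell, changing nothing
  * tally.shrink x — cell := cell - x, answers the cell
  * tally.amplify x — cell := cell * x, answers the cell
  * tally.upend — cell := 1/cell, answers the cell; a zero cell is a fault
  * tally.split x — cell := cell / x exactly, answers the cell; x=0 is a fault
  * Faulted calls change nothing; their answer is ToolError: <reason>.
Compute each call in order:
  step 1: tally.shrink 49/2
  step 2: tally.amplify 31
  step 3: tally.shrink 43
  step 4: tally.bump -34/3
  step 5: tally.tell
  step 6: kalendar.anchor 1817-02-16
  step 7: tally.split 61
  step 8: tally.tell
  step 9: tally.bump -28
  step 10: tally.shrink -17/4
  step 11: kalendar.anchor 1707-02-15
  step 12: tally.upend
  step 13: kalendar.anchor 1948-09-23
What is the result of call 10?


Answer: -27151/732

Derivation:
Step: tally.shrink[x=49/2]
Result: -49/2
Step: tally.amplify[x=31]
Result: -1519/2
Step: tally.shrink[x=43]
Result: -1605/2
Step: tally.bump[x=-34/3]
Result: -4883/6
Step: tally.tell[]
Result: -4883/6
Step: kalendar.anchor[d=1817-02-16]
Result: 1817-02-16
Step: tally.split[x=61]
Result: -4883/366
Step: tally.tell[]
Result: -4883/366
Step: tally.bump[x=-28]
Result: -15131/366
Step: tally.shrink[x=-17/4]
Result: -27151/732
Step: kalendar.anchor[d=1707-02-15]
Result: 1707-02-15
Step: tally.upend[]
Result: -732/27151
Step: kalendar.anchor[d=1948-09-23]
Result: 1948-09-23


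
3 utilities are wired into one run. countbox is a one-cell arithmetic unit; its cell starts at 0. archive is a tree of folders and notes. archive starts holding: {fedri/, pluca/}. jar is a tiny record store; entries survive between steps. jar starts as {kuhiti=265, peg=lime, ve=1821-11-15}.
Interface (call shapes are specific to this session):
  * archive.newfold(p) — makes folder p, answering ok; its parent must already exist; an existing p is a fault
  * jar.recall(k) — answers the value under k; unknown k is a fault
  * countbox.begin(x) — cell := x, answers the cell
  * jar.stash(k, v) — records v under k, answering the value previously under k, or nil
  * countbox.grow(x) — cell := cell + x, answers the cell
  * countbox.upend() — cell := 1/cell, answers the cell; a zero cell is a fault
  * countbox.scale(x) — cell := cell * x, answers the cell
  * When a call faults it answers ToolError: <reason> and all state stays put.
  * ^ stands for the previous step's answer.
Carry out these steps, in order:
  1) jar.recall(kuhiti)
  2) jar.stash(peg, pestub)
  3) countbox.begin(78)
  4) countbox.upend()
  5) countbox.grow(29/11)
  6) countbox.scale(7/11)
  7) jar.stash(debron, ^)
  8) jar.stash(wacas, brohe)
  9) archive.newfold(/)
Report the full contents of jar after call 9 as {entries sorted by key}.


% jar.recall k→kuhiti
[out] 265
% jar.stash k→peg v→pestub
[out] lime
% countbox.begin x→78
[out] 78
% countbox.upend
[out] 1/78
% countbox.grow x→29/11
[out] 2273/858
% countbox.scale x→7/11
[out] 15911/9438
% jar.stash k→debron v→^
[out] nil
% jar.stash k→wacas v→brohe
[out] nil
% archive.newfold p→/
[out] ToolError: exists

Answer: {debron=15911/9438, kuhiti=265, peg=pestub, ve=1821-11-15, wacas=brohe}


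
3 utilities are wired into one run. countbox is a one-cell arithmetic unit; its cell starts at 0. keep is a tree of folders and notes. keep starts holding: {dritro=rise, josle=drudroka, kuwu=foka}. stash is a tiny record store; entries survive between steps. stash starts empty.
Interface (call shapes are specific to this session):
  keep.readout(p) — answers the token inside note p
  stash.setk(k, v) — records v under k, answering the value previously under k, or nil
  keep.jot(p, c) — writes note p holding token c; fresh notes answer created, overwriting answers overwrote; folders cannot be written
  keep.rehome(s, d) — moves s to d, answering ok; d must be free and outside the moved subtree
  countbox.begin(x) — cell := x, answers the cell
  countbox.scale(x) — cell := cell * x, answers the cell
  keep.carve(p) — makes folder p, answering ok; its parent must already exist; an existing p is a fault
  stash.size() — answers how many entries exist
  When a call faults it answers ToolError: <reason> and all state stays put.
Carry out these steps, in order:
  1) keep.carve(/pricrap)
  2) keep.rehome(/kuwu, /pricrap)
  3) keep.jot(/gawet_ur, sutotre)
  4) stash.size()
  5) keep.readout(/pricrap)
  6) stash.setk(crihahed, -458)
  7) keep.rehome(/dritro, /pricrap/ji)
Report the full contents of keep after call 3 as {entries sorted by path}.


I try carve with p: /pricrap: ok.
I call rehome with s: /kuwu, d: /pricrap, and see ToolError: exists.
Invoking jot with p: /gawet_ur, c: sutotre, and observe created.
Using size(), which returns 0.
I try readout with p: /pricrap, → ToolError: is a directory.
Calling setk with k: crihahed, v: -458, → nil.
Invoking rehome with s: /dritro, d: /pricrap/ji, and see ok.

Answer: {dritro=rise, gawet_ur=sutotre, josle=drudroka, kuwu=foka, pricrap/}


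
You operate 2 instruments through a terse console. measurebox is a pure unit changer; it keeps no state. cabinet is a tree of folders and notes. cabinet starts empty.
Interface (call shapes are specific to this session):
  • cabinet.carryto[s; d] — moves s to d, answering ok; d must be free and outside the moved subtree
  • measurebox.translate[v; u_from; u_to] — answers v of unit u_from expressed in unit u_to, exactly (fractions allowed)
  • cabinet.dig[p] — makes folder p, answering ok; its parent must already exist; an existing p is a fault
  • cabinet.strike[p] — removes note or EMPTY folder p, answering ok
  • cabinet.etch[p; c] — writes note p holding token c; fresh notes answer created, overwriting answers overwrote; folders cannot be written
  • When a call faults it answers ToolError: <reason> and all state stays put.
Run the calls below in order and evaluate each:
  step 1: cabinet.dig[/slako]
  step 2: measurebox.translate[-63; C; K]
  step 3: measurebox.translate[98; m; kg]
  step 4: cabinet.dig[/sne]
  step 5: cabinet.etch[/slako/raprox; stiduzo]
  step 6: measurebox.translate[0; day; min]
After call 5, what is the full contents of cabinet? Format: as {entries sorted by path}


Answer: {slako/, slako/raprox=stiduzo, sne/}

Derivation:
[in] dig p: /slako
  ok
[in] translate v: -63 u_from: C u_to: K
  4203/20
[in] translate v: 98 u_from: m u_to: kg
  ToolError: incompatible units
[in] dig p: /sne
  ok
[in] etch p: /slako/raprox c: stiduzo
  created
[in] translate v: 0 u_from: day u_to: min
  0


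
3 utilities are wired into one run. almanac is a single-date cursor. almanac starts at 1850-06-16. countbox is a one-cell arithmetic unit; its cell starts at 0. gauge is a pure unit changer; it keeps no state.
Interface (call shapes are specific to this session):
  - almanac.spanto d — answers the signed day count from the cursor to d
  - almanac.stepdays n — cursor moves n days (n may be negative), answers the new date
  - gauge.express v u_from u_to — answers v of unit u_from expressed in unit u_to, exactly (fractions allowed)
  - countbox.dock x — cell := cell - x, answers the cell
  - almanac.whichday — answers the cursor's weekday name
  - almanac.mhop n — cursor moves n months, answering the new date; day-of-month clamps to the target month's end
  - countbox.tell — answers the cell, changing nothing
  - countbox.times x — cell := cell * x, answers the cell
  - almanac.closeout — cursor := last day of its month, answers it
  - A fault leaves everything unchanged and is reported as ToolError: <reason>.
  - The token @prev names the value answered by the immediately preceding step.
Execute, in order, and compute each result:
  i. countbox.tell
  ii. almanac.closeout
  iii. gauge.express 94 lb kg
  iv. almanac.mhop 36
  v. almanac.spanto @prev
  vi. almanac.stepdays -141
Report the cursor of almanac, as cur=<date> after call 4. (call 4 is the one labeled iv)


Answer: cur=1853-06-30

Derivation:
I call tell, and get 0.
Invoking closeout, giving 1850-06-30.
Next I call express with v='94', u_from='lb', u_to='kg': 2131884139/50000000.
I use mhop with n='36', → 1853-06-30.
I run spanto with d='@prev', giving 0.
I use stepdays with n='-141', which returns 1853-02-09.


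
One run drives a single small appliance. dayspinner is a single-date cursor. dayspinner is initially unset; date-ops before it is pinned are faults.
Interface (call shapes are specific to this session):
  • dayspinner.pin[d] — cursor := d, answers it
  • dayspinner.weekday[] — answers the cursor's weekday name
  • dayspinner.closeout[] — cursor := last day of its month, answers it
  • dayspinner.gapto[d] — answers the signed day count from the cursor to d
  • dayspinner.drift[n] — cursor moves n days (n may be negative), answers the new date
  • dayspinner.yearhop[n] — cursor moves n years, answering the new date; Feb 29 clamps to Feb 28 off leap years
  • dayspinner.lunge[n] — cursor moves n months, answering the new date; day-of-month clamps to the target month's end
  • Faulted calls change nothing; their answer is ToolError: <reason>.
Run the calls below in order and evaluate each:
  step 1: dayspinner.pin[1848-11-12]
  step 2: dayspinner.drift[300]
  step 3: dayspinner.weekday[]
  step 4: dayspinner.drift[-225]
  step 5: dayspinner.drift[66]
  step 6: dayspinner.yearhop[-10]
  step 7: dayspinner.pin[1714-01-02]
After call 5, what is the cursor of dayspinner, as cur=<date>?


Answer: cur=1849-04-02

Derivation:
Calling dayspinner.pin on d='1848-11-12', giving 1848-11-12.
Next I call dayspinner.drift on n='300', — result: 1849-09-08.
Now I run dayspinner.weekday, and get Saturday.
I use dayspinner.drift on n='-225', and get 1849-01-26.
I call dayspinner.drift on n='66', which returns 1849-04-02.
Next I call dayspinner.yearhop on n='-10', → 1839-04-02.
I call dayspinner.pin on d='1714-01-02', giving 1714-01-02.


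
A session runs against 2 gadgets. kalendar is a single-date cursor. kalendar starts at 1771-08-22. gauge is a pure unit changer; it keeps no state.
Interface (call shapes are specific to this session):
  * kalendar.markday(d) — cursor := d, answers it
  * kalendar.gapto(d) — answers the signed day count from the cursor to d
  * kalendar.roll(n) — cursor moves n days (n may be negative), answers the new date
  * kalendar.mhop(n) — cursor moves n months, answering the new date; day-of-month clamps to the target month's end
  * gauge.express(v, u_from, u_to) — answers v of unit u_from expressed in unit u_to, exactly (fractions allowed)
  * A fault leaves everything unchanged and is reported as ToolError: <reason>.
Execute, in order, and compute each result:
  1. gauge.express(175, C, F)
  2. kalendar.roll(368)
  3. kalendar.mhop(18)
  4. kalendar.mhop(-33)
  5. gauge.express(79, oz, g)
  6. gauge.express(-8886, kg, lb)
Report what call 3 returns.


! gauge.express(v→175, u_from→C, u_to→F) : 347
! kalendar.roll(n→368) : 1772-08-24
! kalendar.mhop(n→18) : 1774-02-24
! kalendar.mhop(n→-33) : 1771-05-24
! gauge.express(v→79, u_from→oz, u_to→g) : 3583379723/1600000
! gauge.express(v→-8886, u_from→kg, u_to→lb) : -888600000000/45359237

Answer: 1774-02-24


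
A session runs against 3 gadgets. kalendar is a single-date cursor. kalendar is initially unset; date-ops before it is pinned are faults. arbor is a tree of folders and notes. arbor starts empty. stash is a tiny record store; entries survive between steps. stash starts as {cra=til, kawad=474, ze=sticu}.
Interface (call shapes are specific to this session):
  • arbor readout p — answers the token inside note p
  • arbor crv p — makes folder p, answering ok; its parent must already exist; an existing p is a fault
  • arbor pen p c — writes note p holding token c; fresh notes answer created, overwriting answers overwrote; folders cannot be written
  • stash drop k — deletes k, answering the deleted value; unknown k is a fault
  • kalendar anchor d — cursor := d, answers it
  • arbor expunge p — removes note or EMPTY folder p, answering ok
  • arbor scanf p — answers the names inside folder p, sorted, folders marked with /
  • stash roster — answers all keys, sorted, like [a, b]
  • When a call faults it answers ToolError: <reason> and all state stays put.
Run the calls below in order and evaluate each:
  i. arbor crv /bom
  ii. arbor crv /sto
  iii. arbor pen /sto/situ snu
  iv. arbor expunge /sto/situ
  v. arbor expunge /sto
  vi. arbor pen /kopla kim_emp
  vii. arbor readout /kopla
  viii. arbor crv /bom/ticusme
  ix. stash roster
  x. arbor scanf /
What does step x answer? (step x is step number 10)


>> arbor crv(p='/bom')
<< ok
>> arbor crv(p='/sto')
<< ok
>> arbor pen(p='/sto/situ', c='snu')
<< created
>> arbor expunge(p='/sto/situ')
<< ok
>> arbor expunge(p='/sto')
<< ok
>> arbor pen(p='/kopla', c='kim_emp')
<< created
>> arbor readout(p='/kopla')
<< kim_emp
>> arbor crv(p='/bom/ticusme')
<< ok
>> stash roster()
<< [cra, kawad, ze]
>> arbor scanf(p='/')
<< [bom/, kopla]

Answer: [bom/, kopla]


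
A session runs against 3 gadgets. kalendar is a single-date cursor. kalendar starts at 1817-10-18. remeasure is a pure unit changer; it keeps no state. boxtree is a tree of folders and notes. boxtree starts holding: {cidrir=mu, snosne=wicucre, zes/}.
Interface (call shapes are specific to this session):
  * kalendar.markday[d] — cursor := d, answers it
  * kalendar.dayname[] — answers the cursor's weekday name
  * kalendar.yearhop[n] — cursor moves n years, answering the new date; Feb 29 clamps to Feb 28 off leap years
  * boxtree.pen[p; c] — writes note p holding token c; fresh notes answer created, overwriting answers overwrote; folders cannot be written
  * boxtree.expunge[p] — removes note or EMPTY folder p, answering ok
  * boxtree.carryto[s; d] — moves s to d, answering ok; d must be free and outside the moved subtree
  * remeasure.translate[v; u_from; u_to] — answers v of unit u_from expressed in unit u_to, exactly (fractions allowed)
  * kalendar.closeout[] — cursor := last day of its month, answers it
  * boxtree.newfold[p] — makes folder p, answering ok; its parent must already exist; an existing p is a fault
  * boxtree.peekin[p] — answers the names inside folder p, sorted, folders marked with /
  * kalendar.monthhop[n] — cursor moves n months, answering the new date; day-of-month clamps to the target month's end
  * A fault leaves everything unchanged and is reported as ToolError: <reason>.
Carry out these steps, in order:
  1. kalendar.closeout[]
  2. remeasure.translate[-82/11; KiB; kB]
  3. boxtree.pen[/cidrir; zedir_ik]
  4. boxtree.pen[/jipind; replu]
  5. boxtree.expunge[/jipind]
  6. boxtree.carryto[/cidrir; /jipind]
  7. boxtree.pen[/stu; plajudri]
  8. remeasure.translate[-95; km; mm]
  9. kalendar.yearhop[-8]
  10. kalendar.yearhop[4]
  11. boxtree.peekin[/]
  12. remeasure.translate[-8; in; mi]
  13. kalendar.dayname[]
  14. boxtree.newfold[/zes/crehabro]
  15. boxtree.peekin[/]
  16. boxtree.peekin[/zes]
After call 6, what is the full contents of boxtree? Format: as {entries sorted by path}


[in] closeout
[out] 1817-10-31
[in] translate v='-82/11' u_from='KiB' u_to='kB'
[out] -10496/1375
[in] pen p='/cidrir' c='zedir_ik'
[out] overwrote
[in] pen p='/jipind' c='replu'
[out] created
[in] expunge p='/jipind'
[out] ok
[in] carryto s='/cidrir' d='/jipind'
[out] ok
[in] pen p='/stu' c='plajudri'
[out] created
[in] translate v='-95' u_from='km' u_to='mm'
[out] -95000000
[in] yearhop n='-8'
[out] 1809-10-31
[in] yearhop n='4'
[out] 1813-10-31
[in] peekin p='/'
[out] [jipind, snosne, stu, zes/]
[in] translate v='-8' u_from='in' u_to='mi'
[out] -1/7920
[in] dayname
[out] Sunday
[in] newfold p='/zes/crehabro'
[out] ok
[in] peekin p='/'
[out] [jipind, snosne, stu, zes/]
[in] peekin p='/zes'
[out] [crehabro/]

Answer: {jipind=zedir_ik, snosne=wicucre, zes/}


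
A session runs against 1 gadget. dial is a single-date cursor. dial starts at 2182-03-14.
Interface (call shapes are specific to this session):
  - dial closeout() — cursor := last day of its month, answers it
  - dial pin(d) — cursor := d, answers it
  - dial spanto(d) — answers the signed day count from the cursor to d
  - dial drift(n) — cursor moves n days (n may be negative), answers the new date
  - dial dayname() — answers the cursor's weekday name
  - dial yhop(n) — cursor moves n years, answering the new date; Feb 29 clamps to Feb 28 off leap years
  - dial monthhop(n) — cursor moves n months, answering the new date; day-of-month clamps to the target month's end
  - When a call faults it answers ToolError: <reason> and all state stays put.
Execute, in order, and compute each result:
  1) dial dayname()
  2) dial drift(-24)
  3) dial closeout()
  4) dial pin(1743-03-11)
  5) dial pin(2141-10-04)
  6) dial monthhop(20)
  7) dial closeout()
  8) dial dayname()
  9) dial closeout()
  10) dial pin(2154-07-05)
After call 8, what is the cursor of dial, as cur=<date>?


I call dial dayname, giving Thursday.
Invoking dial drift(n→-24), and get 2182-02-18.
Invoking dial closeout, giving 2182-02-28.
Then dial pin(d→1743-03-11): 1743-03-11.
Using dial pin(d→2141-10-04), which returns 2141-10-04.
Using dial monthhop(n→20), giving 2143-06-04.
I run dial closeout, and observe 2143-06-30.
I invoke dial dayname(): Sunday.
I call dial closeout(): 2143-06-30.
I call dial pin(d→2154-07-05), giving 2154-07-05.

Answer: cur=2143-06-30


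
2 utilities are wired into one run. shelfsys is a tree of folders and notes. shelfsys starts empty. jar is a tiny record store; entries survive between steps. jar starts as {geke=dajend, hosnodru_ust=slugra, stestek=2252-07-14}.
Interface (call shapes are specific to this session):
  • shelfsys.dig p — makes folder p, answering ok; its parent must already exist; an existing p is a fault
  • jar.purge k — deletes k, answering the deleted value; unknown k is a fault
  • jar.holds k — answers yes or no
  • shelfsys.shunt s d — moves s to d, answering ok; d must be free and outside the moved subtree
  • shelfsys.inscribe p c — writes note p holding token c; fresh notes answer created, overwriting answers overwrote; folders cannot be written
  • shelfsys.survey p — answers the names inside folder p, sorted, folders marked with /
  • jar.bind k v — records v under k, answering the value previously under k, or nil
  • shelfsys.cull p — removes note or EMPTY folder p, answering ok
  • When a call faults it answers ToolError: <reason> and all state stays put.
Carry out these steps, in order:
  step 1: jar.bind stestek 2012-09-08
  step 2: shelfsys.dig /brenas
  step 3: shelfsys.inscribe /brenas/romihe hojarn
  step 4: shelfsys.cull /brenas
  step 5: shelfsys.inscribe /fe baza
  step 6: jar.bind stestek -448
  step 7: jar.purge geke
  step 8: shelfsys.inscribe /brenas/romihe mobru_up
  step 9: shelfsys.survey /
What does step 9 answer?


Answer: [brenas/, fe]

Derivation:
CALL jar.bind[stestek; 2012-09-08]
RET  2252-07-14
CALL shelfsys.dig[/brenas]
RET  ok
CALL shelfsys.inscribe[/brenas/romihe; hojarn]
RET  created
CALL shelfsys.cull[/brenas]
RET  ToolError: not empty
CALL shelfsys.inscribe[/fe; baza]
RET  created
CALL jar.bind[stestek; -448]
RET  2012-09-08
CALL jar.purge[geke]
RET  dajend
CALL shelfsys.inscribe[/brenas/romihe; mobru_up]
RET  overwrote
CALL shelfsys.survey[/]
RET  [brenas/, fe]


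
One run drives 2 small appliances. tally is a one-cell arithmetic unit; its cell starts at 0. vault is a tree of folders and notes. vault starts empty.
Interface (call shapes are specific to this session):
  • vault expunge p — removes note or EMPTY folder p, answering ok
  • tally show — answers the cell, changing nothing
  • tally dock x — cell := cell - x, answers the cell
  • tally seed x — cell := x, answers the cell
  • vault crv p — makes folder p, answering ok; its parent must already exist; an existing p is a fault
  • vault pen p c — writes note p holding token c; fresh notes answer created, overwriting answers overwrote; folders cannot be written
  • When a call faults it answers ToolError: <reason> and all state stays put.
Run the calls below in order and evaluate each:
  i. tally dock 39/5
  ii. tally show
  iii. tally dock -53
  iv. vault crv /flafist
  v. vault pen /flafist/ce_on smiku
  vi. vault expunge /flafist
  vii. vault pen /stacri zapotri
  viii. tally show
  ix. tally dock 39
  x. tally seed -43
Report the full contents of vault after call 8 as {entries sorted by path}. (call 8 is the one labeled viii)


Answer: {flafist/, flafist/ce_on=smiku, stacri=zapotri}

Derivation:
Act: tally dock[x→39/5]
Obs: -39/5
Act: tally show[]
Obs: -39/5
Act: tally dock[x→-53]
Obs: 226/5
Act: vault crv[p→/flafist]
Obs: ok
Act: vault pen[p→/flafist/ce_on; c→smiku]
Obs: created
Act: vault expunge[p→/flafist]
Obs: ToolError: not empty
Act: vault pen[p→/stacri; c→zapotri]
Obs: created
Act: tally show[]
Obs: 226/5
Act: tally dock[x→39]
Obs: 31/5
Act: tally seed[x→-43]
Obs: -43


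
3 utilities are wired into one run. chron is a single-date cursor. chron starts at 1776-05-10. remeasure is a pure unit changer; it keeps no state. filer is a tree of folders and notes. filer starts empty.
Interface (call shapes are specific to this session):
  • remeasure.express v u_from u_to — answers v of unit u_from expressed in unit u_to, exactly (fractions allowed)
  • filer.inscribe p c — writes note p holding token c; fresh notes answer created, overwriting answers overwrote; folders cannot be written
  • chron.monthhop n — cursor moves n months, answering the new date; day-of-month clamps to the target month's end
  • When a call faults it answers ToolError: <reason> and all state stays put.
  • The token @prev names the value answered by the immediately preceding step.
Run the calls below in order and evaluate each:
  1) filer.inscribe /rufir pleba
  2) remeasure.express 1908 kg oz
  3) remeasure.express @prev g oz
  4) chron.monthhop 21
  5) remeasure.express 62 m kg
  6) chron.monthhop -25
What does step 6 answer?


-> inscribe(p: /rufir, c: pleba)
<- created
-> express(v: 1908, u_from: kg, u_to: oz)
<- 3052800000000/45359237
-> express(v: @prev, u_from: g, u_to: oz)
<- 4884480000000000000/2057460381222169
-> monthhop(n: 21)
<- 1778-02-10
-> express(v: 62, u_from: m, u_to: kg)
<- ToolError: incompatible units
-> monthhop(n: -25)
<- 1776-01-10

Answer: 1776-01-10


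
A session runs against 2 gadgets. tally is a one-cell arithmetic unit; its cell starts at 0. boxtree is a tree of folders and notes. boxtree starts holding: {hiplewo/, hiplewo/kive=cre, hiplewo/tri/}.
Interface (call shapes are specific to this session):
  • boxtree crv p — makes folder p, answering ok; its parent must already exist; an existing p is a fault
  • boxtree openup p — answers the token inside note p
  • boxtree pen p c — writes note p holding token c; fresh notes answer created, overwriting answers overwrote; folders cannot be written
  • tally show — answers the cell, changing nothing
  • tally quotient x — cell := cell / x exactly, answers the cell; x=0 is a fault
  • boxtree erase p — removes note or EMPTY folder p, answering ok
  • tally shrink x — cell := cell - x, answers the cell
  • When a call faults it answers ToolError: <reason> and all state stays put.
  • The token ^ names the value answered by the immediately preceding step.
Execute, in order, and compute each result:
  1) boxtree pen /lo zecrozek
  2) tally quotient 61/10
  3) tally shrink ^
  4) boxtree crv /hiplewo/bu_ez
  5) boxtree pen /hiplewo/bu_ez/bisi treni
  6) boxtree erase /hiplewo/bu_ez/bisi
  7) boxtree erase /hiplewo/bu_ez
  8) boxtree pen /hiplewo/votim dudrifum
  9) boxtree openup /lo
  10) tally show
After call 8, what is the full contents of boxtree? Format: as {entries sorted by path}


Answer: {hiplewo/, hiplewo/kive=cre, hiplewo/tri/, hiplewo/votim=dudrifum, lo=zecrozek}

Derivation:
# 1. boxtree pen(p: /lo, c: zecrozek) : created
# 2. tally quotient(x: 61/10) : 0
# 3. tally shrink(x: ^) : 0
# 4. boxtree crv(p: /hiplewo/bu_ez) : ok
# 5. boxtree pen(p: /hiplewo/bu_ez/bisi, c: treni) : created
# 6. boxtree erase(p: /hiplewo/bu_ez/bisi) : ok
# 7. boxtree erase(p: /hiplewo/bu_ez) : ok
# 8. boxtree pen(p: /hiplewo/votim, c: dudrifum) : created
# 9. boxtree openup(p: /lo) : zecrozek
# 10. tally show() : 0


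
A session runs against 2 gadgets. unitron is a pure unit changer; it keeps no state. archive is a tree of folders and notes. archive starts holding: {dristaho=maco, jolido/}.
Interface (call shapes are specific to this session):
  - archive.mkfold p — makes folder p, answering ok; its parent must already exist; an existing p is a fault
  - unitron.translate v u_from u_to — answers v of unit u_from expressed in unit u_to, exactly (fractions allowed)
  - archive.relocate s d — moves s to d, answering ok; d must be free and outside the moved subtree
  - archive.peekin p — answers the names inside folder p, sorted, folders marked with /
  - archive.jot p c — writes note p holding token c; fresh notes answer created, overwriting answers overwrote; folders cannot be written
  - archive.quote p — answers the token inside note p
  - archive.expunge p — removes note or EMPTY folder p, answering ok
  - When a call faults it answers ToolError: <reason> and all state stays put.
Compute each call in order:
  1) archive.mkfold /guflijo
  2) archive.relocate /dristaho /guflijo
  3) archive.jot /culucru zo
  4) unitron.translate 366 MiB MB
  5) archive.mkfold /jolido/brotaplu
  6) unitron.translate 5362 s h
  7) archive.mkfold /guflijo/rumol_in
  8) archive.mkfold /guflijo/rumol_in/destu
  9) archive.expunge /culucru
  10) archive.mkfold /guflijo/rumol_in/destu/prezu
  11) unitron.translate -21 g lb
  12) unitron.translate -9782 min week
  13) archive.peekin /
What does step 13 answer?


I run archive.mkfold with p=/guflijo, and see ok.
I call archive.relocate with s=/dristaho, d=/guflijo, and see ToolError: exists.
I call archive.jot with p=/culucru, c=zo, giving created.
Now I run unitron.translate with v=366, u_from=MiB, u_to=MB, — result: 5996544/15625.
Using archive.mkfold with p=/jolido/brotaplu: ok.
Calling unitron.translate with v=5362, u_from=s, u_to=h, and see 2681/1800.
Using archive.mkfold with p=/guflijo/rumol_in, — result: ok.
I try archive.mkfold with p=/guflijo/rumol_in/destu, giving ok.
I run archive.expunge with p=/culucru: ok.
Now I run archive.mkfold with p=/guflijo/rumol_in/destu/prezu, — result: ok.
I run unitron.translate with v=-21, u_from=g, u_to=lb: -300000/6479891.
Then unitron.translate with v=-9782, u_from=min, u_to=week, giving -4891/5040.
Then archive.peekin with p=/, which returns [dristaho, guflijo/, jolido/].

Answer: [dristaho, guflijo/, jolido/]


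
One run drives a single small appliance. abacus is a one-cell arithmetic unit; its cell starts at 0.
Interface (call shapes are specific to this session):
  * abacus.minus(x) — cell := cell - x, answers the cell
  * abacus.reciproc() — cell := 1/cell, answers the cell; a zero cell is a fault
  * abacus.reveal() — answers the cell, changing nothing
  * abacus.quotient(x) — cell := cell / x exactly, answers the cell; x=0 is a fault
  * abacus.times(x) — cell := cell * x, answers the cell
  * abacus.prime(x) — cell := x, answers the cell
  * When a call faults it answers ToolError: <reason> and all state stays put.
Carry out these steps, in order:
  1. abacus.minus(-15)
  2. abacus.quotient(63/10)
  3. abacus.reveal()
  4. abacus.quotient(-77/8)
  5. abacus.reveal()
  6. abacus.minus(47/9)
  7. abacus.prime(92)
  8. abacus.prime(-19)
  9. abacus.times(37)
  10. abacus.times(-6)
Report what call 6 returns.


Answer: -26533/4851

Derivation:
I run abacus.minus on -15, and see 15.
Using abacus.quotient on 63/10, which returns 50/21.
I invoke abacus.reveal: 50/21.
I run abacus.quotient on -77/8, giving -400/1617.
Using abacus.reveal, yielding -400/1617.
Now I run abacus.minus on 47/9, which returns -26533/4851.
I invoke abacus.prime on 92, → 92.
Calling abacus.prime on -19, which returns -19.
I use abacus.times on 37, and get -703.
Then abacus.times on -6, and observe 4218.


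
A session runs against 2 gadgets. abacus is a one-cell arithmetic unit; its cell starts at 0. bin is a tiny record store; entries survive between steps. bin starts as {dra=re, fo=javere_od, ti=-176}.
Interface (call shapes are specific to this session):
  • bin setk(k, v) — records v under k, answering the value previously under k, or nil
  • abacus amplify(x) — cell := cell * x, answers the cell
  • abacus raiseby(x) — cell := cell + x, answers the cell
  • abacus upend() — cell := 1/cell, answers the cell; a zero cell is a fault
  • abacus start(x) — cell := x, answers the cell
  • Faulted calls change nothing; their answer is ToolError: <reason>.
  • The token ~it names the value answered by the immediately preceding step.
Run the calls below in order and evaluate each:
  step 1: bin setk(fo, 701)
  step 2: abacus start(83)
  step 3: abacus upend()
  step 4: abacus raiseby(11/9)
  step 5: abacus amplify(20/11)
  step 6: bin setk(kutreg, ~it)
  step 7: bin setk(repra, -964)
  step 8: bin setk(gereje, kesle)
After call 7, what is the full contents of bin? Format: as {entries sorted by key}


Answer: {dra=re, fo=701, kutreg=18440/8217, repra=-964, ti=-176}

Derivation:
I run bin setk with k='fo', v='701', yielding javere_od.
I try abacus start with x='83', giving 83.
Calling abacus upend, giving 1/83.
Calling abacus raiseby with x='11/9', → 922/747.
Next I call abacus amplify with x='20/11', and get 18440/8217.
Now I run bin setk with k='kutreg', v='~it', yielding nil.
I run bin setk with k='repra', v='-964', — result: nil.
Using bin setk with k='gereje', v='kesle', and observe nil.


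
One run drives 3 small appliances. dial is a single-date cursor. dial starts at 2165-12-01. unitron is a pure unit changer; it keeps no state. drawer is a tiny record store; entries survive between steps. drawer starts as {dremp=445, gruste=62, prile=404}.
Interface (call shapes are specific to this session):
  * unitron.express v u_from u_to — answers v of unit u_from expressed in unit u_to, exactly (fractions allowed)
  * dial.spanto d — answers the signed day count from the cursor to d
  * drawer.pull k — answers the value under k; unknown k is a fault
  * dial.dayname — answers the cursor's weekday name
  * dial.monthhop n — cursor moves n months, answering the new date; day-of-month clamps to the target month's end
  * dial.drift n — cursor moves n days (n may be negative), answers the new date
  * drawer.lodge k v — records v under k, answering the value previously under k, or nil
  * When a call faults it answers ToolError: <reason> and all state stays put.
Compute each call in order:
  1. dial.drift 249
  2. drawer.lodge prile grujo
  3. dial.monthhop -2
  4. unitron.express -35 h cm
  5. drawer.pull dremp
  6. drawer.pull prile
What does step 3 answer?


> dial.drift n='249'
[out] 2166-08-07
> drawer.lodge k='prile' v='grujo'
[out] 404
> dial.monthhop n='-2'
[out] 2166-06-07
> unitron.express v='-35' u_from='h' u_to='cm'
[out] ToolError: incompatible units
> drawer.pull k='dremp'
[out] 445
> drawer.pull k='prile'
[out] grujo

Answer: 2166-06-07


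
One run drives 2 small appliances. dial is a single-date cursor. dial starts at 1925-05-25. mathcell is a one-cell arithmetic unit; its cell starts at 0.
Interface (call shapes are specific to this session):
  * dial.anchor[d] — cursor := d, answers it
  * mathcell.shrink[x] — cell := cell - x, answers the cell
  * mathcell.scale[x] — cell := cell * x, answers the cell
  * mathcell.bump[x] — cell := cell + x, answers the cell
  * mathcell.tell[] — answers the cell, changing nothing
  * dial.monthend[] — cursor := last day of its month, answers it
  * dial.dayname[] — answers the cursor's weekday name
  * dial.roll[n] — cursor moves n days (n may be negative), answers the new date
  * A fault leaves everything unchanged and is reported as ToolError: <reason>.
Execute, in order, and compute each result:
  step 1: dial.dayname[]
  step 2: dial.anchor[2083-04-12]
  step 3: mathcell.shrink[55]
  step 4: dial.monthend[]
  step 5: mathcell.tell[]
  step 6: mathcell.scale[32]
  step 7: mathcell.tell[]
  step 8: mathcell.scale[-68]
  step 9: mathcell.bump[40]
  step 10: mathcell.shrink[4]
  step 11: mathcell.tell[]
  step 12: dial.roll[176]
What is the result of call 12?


Answer: 2083-10-23

Derivation:
Invoking dial.dayname(), and observe Monday.
I call dial.anchor using 2083-04-12, — result: 2083-04-12.
Invoking mathcell.shrink using 55, — result: -55.
Next I call dial.monthend(), yielding 2083-04-30.
I run mathcell.tell(): -55.
Next I call mathcell.scale using 32, and get -1760.
Now I run mathcell.tell(), giving -1760.
Invoking mathcell.scale using -68, yielding 119680.
Invoking mathcell.bump using 40, → 119720.
Calling mathcell.shrink using 4, — result: 119716.
I run mathcell.tell(), and see 119716.
I use dial.roll using 176, yielding 2083-10-23.


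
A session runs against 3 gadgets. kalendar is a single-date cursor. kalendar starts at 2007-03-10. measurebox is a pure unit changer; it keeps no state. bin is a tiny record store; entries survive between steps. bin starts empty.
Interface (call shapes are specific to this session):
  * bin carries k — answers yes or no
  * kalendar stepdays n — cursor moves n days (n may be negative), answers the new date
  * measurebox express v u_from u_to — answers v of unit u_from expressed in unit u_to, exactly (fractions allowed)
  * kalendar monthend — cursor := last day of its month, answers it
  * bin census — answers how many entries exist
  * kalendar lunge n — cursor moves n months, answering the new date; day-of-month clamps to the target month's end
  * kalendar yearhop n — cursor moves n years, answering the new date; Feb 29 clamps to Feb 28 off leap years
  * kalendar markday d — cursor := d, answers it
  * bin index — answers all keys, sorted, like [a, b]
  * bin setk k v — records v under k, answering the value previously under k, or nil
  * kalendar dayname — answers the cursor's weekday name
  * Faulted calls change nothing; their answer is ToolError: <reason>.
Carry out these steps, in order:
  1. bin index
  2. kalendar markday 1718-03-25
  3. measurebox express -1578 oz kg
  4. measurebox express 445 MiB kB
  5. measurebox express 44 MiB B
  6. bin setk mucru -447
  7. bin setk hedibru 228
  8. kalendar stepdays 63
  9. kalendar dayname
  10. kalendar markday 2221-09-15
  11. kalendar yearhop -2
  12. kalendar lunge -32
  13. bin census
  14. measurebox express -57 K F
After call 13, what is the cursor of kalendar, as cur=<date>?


% 1. bin index() -> []
% 2. kalendar markday(d: 1718-03-25) -> 1718-03-25
% 3. measurebox express(v: -1578, u_from: oz, u_to: kg) -> -35788437993/800000000
% 4. measurebox express(v: 445, u_from: MiB, u_to: kB) -> 11665408/25
% 5. measurebox express(v: 44, u_from: MiB, u_to: B) -> 46137344
% 6. bin setk(k: mucru, v: -447) -> nil
% 7. bin setk(k: hedibru, v: 228) -> nil
% 8. kalendar stepdays(n: 63) -> 1718-05-27
% 9. kalendar dayname() -> Friday
% 10. kalendar markday(d: 2221-09-15) -> 2221-09-15
% 11. kalendar yearhop(n: -2) -> 2219-09-15
% 12. kalendar lunge(n: -32) -> 2217-01-15
% 13. bin census() -> 2
% 14. measurebox express(v: -57, u_from: K, u_to: F) -> -56227/100

Answer: cur=2217-01-15


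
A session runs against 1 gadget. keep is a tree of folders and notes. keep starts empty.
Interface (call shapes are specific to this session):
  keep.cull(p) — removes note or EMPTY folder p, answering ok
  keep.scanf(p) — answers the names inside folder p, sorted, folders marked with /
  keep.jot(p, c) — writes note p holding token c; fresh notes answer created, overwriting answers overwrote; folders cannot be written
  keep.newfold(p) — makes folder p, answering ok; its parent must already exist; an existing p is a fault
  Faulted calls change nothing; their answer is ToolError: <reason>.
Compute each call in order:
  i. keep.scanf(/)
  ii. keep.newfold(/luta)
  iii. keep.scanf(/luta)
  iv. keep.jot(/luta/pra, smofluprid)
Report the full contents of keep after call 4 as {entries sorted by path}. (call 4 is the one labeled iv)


Answer: {luta/, luta/pra=smofluprid}

Derivation:
Step: scanf[/]
Result: []
Step: newfold[/luta]
Result: ok
Step: scanf[/luta]
Result: []
Step: jot[/luta/pra; smofluprid]
Result: created
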